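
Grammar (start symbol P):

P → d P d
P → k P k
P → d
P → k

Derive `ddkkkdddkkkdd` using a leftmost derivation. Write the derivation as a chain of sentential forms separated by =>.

P => dPd   [P → d P d]
dPd => ddPdd   [P → d P d]
ddPdd => ddkPkdd   [P → k P k]
ddkPkdd => ddkkPkkdd   [P → k P k]
ddkkPkkdd => ddkkkPkkkdd   [P → k P k]
ddkkkPkkkdd => ddkkkdPdkkkdd   [P → d P d]
ddkkkdPdkkkdd => ddkkkdddkkkdd   [P → d]

P=>dPd=>ddPdd=>ddkPkdd=>ddkkPkkdd=>ddkkkPkkkdd=>ddkkkdPdkkkdd=>ddkkkdddkkkdd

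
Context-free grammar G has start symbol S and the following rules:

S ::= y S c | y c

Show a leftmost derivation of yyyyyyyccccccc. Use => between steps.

S => ySc => yyScc => yyySccc => yyyyScccc => yyyyySccccc => yyyyyyScccccc => yyyyyyyccccccc

S => ySc   [S ::= y S c]
ySc => yyScc   [S ::= y S c]
yyScc => yyySccc   [S ::= y S c]
yyySccc => yyyyScccc   [S ::= y S c]
yyyyScccc => yyyyySccccc   [S ::= y S c]
yyyyySccccc => yyyyyyScccccc   [S ::= y S c]
yyyyyyScccccc => yyyyyyyccccccc   [S ::= y c]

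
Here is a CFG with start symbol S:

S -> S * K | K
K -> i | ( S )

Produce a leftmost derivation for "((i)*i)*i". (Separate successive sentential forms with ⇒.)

S ⇒ S*K ⇒ K*K ⇒ (S)*K ⇒ (S*K)*K ⇒ (K*K)*K ⇒ ((S)*K)*K ⇒ ((K)*K)*K ⇒ ((i)*K)*K ⇒ ((i)*i)*K ⇒ ((i)*i)*i

S ⇒ S*K   [S -> S * K]
S*K ⇒ K*K   [S -> K]
K*K ⇒ (S)*K   [K -> ( S )]
(S)*K ⇒ (S*K)*K   [S -> S * K]
(S*K)*K ⇒ (K*K)*K   [S -> K]
(K*K)*K ⇒ ((S)*K)*K   [K -> ( S )]
((S)*K)*K ⇒ ((K)*K)*K   [S -> K]
((K)*K)*K ⇒ ((i)*K)*K   [K -> i]
((i)*K)*K ⇒ ((i)*i)*K   [K -> i]
((i)*i)*K ⇒ ((i)*i)*i   [K -> i]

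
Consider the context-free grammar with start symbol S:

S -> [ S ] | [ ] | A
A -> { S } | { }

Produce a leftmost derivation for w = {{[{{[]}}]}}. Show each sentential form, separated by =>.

S => A => {S} => {A} => {{S}} => {{[S]}} => {{[A]}} => {{[{S}]}} => {{[{A}]}} => {{[{{S}}]}} => {{[{{[]}}]}}

S => A   [S -> A]
A => {S}   [A -> { S }]
{S} => {A}   [S -> A]
{A} => {{S}}   [A -> { S }]
{{S}} => {{[S]}}   [S -> [ S ]]
{{[S]}} => {{[A]}}   [S -> A]
{{[A]}} => {{[{S}]}}   [A -> { S }]
{{[{S}]}} => {{[{A}]}}   [S -> A]
{{[{A}]}} => {{[{{S}}]}}   [A -> { S }]
{{[{{S}}]}} => {{[{{[]}}]}}   [S -> [ ]]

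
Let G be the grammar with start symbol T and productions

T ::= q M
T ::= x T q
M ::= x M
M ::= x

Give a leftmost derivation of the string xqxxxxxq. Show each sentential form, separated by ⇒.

T ⇒ xTq   [T ::= x T q]
xTq ⇒ xqMq   [T ::= q M]
xqMq ⇒ xqxMq   [M ::= x M]
xqxMq ⇒ xqxxMq   [M ::= x M]
xqxxMq ⇒ xqxxxMq   [M ::= x M]
xqxxxMq ⇒ xqxxxxMq   [M ::= x M]
xqxxxxMq ⇒ xqxxxxxq   [M ::= x]

T ⇒ xTq ⇒ xqMq ⇒ xqxMq ⇒ xqxxMq ⇒ xqxxxMq ⇒ xqxxxxMq ⇒ xqxxxxxq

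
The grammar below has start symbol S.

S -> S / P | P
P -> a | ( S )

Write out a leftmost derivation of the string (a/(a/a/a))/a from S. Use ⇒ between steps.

S ⇒ S/P ⇒ P/P ⇒ (S)/P ⇒ (S/P)/P ⇒ (P/P)/P ⇒ (a/P)/P ⇒ (a/(S))/P ⇒ (a/(S/P))/P ⇒ (a/(S/P/P))/P ⇒ (a/(P/P/P))/P ⇒ (a/(a/P/P))/P ⇒ (a/(a/a/P))/P ⇒ (a/(a/a/a))/P ⇒ (a/(a/a/a))/a

S ⇒ S/P   [S -> S / P]
S/P ⇒ P/P   [S -> P]
P/P ⇒ (S)/P   [P -> ( S )]
(S)/P ⇒ (S/P)/P   [S -> S / P]
(S/P)/P ⇒ (P/P)/P   [S -> P]
(P/P)/P ⇒ (a/P)/P   [P -> a]
(a/P)/P ⇒ (a/(S))/P   [P -> ( S )]
(a/(S))/P ⇒ (a/(S/P))/P   [S -> S / P]
(a/(S/P))/P ⇒ (a/(S/P/P))/P   [S -> S / P]
(a/(S/P/P))/P ⇒ (a/(P/P/P))/P   [S -> P]
(a/(P/P/P))/P ⇒ (a/(a/P/P))/P   [P -> a]
(a/(a/P/P))/P ⇒ (a/(a/a/P))/P   [P -> a]
(a/(a/a/P))/P ⇒ (a/(a/a/a))/P   [P -> a]
(a/(a/a/a))/P ⇒ (a/(a/a/a))/a   [P -> a]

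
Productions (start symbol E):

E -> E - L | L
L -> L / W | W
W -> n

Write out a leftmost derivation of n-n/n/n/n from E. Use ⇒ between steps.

E ⇒ E-L   [E -> E - L]
E-L ⇒ L-L   [E -> L]
L-L ⇒ W-L   [L -> W]
W-L ⇒ n-L   [W -> n]
n-L ⇒ n-L/W   [L -> L / W]
n-L/W ⇒ n-L/W/W   [L -> L / W]
n-L/W/W ⇒ n-L/W/W/W   [L -> L / W]
n-L/W/W/W ⇒ n-W/W/W/W   [L -> W]
n-W/W/W/W ⇒ n-n/W/W/W   [W -> n]
n-n/W/W/W ⇒ n-n/n/W/W   [W -> n]
n-n/n/W/W ⇒ n-n/n/n/W   [W -> n]
n-n/n/n/W ⇒ n-n/n/n/n   [W -> n]

E⇒E-L⇒L-L⇒W-L⇒n-L⇒n-L/W⇒n-L/W/W⇒n-L/W/W/W⇒n-W/W/W/W⇒n-n/W/W/W⇒n-n/n/W/W⇒n-n/n/n/W⇒n-n/n/n/n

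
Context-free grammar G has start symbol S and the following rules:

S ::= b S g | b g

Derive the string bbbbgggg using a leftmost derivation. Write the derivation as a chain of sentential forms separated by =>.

S => bSg   [S ::= b S g]
bSg => bbSgg   [S ::= b S g]
bbSgg => bbbSggg   [S ::= b S g]
bbbSggg => bbbbgggg   [S ::= b g]

S => bSg => bbSgg => bbbSggg => bbbbgggg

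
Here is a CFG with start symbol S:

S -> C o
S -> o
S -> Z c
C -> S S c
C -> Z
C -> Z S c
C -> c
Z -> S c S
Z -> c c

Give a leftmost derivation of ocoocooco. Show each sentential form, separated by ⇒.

S ⇒ Co ⇒ ZSco ⇒ ScSSco ⇒ CocSSco ⇒ ZocSSco ⇒ ScSocSSco ⇒ ocSocSSco ⇒ ocoocSSco ⇒ ocoocoSco ⇒ ocoocooco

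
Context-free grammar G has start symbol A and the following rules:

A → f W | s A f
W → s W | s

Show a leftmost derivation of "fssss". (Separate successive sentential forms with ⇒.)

A ⇒ fW ⇒ fsW ⇒ fssW ⇒ fsssW ⇒ fssss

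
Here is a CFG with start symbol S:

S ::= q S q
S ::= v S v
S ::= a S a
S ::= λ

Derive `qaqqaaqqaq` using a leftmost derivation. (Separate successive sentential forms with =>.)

S => qSq => qaSaq => qaqSqaq => qaqqSqqaq => qaqqaSaqqaq => qaqqaaqqaq

S => qSq   [S ::= q S q]
qSq => qaSaq   [S ::= a S a]
qaSaq => qaqSqaq   [S ::= q S q]
qaqSqaq => qaqqSqqaq   [S ::= q S q]
qaqqSqqaq => qaqqaSaqqaq   [S ::= a S a]
qaqqaSaqqaq => qaqqaaqqaq   [S ::= λ]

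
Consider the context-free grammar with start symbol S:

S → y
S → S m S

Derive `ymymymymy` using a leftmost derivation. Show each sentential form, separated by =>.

S => SmS => SmSmS => SmSmSmS => SmSmSmSmS => ymSmSmSmS => ymymSmSmS => ymymymSmS => ymymymymS => ymymymymy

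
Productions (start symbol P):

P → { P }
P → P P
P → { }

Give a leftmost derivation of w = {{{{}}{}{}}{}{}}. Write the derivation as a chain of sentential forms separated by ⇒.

P ⇒ {P} ⇒ {PP} ⇒ {PPP} ⇒ {{P}PP} ⇒ {{PP}PP} ⇒ {{PPP}PP} ⇒ {{{P}PP}PP} ⇒ {{{{}}PP}PP} ⇒ {{{{}}{}P}PP} ⇒ {{{{}}{}{}}PP} ⇒ {{{{}}{}{}}{}P} ⇒ {{{{}}{}{}}{}{}}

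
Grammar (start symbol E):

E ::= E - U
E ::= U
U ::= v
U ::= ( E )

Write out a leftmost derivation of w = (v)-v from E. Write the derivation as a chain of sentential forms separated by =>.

E => E-U => U-U => (E)-U => (U)-U => (v)-U => (v)-v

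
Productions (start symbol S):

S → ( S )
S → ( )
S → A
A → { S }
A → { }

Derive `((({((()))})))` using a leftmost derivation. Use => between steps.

S => (S) => ((S)) => (((S))) => (((A))) => ((({S}))) => ((({(S)}))) => ((({((S))}))) => ((({((()))})))

S => (S)   [S → ( S )]
(S) => ((S))   [S → ( S )]
((S)) => (((S)))   [S → ( S )]
(((S))) => (((A)))   [S → A]
(((A))) => ((({S})))   [A → { S }]
((({S}))) => ((({(S)})))   [S → ( S )]
((({(S)}))) => ((({((S))})))   [S → ( S )]
((({((S))}))) => ((({((()))})))   [S → ( )]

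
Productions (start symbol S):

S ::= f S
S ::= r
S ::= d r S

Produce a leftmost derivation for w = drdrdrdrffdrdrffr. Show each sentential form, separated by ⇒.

S ⇒ drS ⇒ drdrS ⇒ drdrdrS ⇒ drdrdrdrS ⇒ drdrdrdrfS ⇒ drdrdrdrffS ⇒ drdrdrdrffdrS ⇒ drdrdrdrffdrdrS ⇒ drdrdrdrffdrdrfS ⇒ drdrdrdrffdrdrffS ⇒ drdrdrdrffdrdrffr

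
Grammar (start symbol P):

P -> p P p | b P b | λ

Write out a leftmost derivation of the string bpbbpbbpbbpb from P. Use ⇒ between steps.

P⇒bPb⇒bpPpb⇒bpbPbpb⇒bpbbPbbpb⇒bpbbpPpbbpb⇒bpbbpbPbpbbpb⇒bpbbpbbpbbpb

P ⇒ bPb   [P -> b P b]
bPb ⇒ bpPpb   [P -> p P p]
bpPpb ⇒ bpbPbpb   [P -> b P b]
bpbPbpb ⇒ bpbbPbbpb   [P -> b P b]
bpbbPbbpb ⇒ bpbbpPpbbpb   [P -> p P p]
bpbbpPpbbpb ⇒ bpbbpbPbpbbpb   [P -> b P b]
bpbbpbPbpbbpb ⇒ bpbbpbbpbbpb   [P -> λ]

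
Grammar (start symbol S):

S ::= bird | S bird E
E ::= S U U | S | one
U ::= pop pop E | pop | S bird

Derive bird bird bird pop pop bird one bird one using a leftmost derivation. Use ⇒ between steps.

S ⇒ S bird E   [S ::= S bird E]
S bird E ⇒ S bird E bird E   [S ::= S bird E]
S bird E bird E ⇒ S bird E bird E bird E   [S ::= S bird E]
S bird E bird E bird E ⇒ bird bird E bird E bird E   [S ::= bird]
bird bird E bird E bird E ⇒ bird bird S U U bird E bird E   [E ::= S U U]
bird bird S U U bird E bird E ⇒ bird bird bird U U bird E bird E   [S ::= bird]
bird bird bird U U bird E bird E ⇒ bird bird bird pop U bird E bird E   [U ::= pop]
bird bird bird pop U bird E bird E ⇒ bird bird bird pop pop bird E bird E   [U ::= pop]
bird bird bird pop pop bird E bird E ⇒ bird bird bird pop pop bird one bird E   [E ::= one]
bird bird bird pop pop bird one bird E ⇒ bird bird bird pop pop bird one bird one   [E ::= one]

S ⇒ S bird E ⇒ S bird E bird E ⇒ S bird E bird E bird E ⇒ bird bird E bird E bird E ⇒ bird bird S U U bird E bird E ⇒ bird bird bird U U bird E bird E ⇒ bird bird bird pop U bird E bird E ⇒ bird bird bird pop pop bird E bird E ⇒ bird bird bird pop pop bird one bird E ⇒ bird bird bird pop pop bird one bird one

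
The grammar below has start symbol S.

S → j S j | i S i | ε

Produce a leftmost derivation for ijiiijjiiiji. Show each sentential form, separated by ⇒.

S ⇒ iSi   [S → i S i]
iSi ⇒ ijSji   [S → j S j]
ijSji ⇒ ijiSiji   [S → i S i]
ijiSiji ⇒ ijiiSiiji   [S → i S i]
ijiiSiiji ⇒ ijiiiSiiiji   [S → i S i]
ijiiiSiiiji ⇒ ijiiijSjiiiji   [S → j S j]
ijiiijSjiiiji ⇒ ijiiijjiiiji   [S → ε]

S ⇒ iSi ⇒ ijSji ⇒ ijiSiji ⇒ ijiiSiiji ⇒ ijiiiSiiiji ⇒ ijiiijSjiiiji ⇒ ijiiijjiiiji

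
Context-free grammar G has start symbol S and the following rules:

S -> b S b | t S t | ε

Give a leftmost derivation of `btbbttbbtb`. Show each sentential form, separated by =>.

S => bSb   [S -> b S b]
bSb => btStb   [S -> t S t]
btStb => btbSbtb   [S -> b S b]
btbSbtb => btbbSbbtb   [S -> b S b]
btbbSbbtb => btbbtStbbtb   [S -> t S t]
btbbtStbbtb => btbbttbbtb   [S -> ε]

S => bSb => btStb => btbSbtb => btbbSbbtb => btbbtStbbtb => btbbttbbtb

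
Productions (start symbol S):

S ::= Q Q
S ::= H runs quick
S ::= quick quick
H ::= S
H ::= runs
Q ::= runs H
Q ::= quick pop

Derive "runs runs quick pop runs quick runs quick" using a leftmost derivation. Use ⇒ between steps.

S ⇒ H runs quick ⇒ S runs quick ⇒ H runs quick runs quick ⇒ S runs quick runs quick ⇒ Q Q runs quick runs quick ⇒ runs H Q runs quick runs quick ⇒ runs runs Q runs quick runs quick ⇒ runs runs quick pop runs quick runs quick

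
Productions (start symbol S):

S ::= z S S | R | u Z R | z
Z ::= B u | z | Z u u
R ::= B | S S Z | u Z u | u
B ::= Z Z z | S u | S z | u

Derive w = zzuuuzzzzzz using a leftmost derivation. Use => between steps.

S => zSS => zzS => zzuZR => zzuBuR => zzuuuR => zzuuuB => zzuuuSz => zzuuuzSSz => zzuuuzRSz => zzuuuzSSZSz => zzuuuzzSZSz => zzuuuzzzZSz => zzuuuzzzzSz => zzuuuzzzzzz

S => zSS   [S ::= z S S]
zSS => zzS   [S ::= z]
zzS => zzuZR   [S ::= u Z R]
zzuZR => zzuBuR   [Z ::= B u]
zzuBuR => zzuuuR   [B ::= u]
zzuuuR => zzuuuB   [R ::= B]
zzuuuB => zzuuuSz   [B ::= S z]
zzuuuSz => zzuuuzSSz   [S ::= z S S]
zzuuuzSSz => zzuuuzRSz   [S ::= R]
zzuuuzRSz => zzuuuzSSZSz   [R ::= S S Z]
zzuuuzSSZSz => zzuuuzzSZSz   [S ::= z]
zzuuuzzSZSz => zzuuuzzzZSz   [S ::= z]
zzuuuzzzZSz => zzuuuzzzzSz   [Z ::= z]
zzuuuzzzzSz => zzuuuzzzzzz   [S ::= z]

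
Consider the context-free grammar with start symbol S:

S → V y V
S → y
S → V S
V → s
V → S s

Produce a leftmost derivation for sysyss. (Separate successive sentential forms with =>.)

S => VyV   [S → V y V]
VyV => syV   [V → s]
syV => sySs   [V → S s]
sySs => syVyVs   [S → V y V]
syVyVs => sysyVs   [V → s]
sysyVs => sysyss   [V → s]

S => VyV => syV => sySs => syVyVs => sysyVs => sysyss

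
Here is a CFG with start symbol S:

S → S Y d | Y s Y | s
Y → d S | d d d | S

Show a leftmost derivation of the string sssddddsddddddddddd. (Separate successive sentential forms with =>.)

S=>SYd=>SYdYd=>YsYYdYd=>SsYYdYd=>SYdsYYdYd=>YsYYdsYYdYd=>SsYYdsYYdYd=>ssYYdsYYdYd=>ssSYdsYYdYd=>sssYdsYYdYd=>sssddddsYYdYd=>sssddddsdddYdYd=>sssddddsdddddddYd=>sssddddsddddddddddd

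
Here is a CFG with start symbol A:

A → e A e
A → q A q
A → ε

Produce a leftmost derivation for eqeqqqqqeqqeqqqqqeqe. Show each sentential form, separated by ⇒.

A⇒eAe⇒eqAqe⇒eqeAeqe⇒eqeqAqeqe⇒eqeqqAqqeqe⇒eqeqqqAqqqeqe⇒eqeqqqqAqqqqeqe⇒eqeqqqqqAqqqqqeqe⇒eqeqqqqqeAeqqqqqeqe⇒eqeqqqqqeqAqeqqqqqeqe⇒eqeqqqqqeqqeqqqqqeqe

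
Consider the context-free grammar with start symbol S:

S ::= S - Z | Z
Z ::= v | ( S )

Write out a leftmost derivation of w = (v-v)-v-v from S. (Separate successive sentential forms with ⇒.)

S ⇒ S-Z   [S ::= S - Z]
S-Z ⇒ S-Z-Z   [S ::= S - Z]
S-Z-Z ⇒ Z-Z-Z   [S ::= Z]
Z-Z-Z ⇒ (S)-Z-Z   [Z ::= ( S )]
(S)-Z-Z ⇒ (S-Z)-Z-Z   [S ::= S - Z]
(S-Z)-Z-Z ⇒ (Z-Z)-Z-Z   [S ::= Z]
(Z-Z)-Z-Z ⇒ (v-Z)-Z-Z   [Z ::= v]
(v-Z)-Z-Z ⇒ (v-v)-Z-Z   [Z ::= v]
(v-v)-Z-Z ⇒ (v-v)-v-Z   [Z ::= v]
(v-v)-v-Z ⇒ (v-v)-v-v   [Z ::= v]

S ⇒ S-Z ⇒ S-Z-Z ⇒ Z-Z-Z ⇒ (S)-Z-Z ⇒ (S-Z)-Z-Z ⇒ (Z-Z)-Z-Z ⇒ (v-Z)-Z-Z ⇒ (v-v)-Z-Z ⇒ (v-v)-v-Z ⇒ (v-v)-v-v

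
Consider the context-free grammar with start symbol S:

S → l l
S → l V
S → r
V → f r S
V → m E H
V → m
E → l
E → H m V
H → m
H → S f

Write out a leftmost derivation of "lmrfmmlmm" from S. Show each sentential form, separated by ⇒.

S ⇒ lV ⇒ lmEH ⇒ lmHmVH ⇒ lmSfmVH ⇒ lmrfmVH ⇒ lmrfmmEHH ⇒ lmrfmmlHH ⇒ lmrfmmlmH ⇒ lmrfmmlmm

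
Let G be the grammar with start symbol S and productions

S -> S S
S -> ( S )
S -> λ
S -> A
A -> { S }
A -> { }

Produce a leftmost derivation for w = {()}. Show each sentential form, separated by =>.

S => SS => AS => {S}S => {(S)}S => {()}S => {()}

S => SS   [S -> S S]
SS => AS   [S -> A]
AS => {S}S   [A -> { S }]
{S}S => {(S)}S   [S -> ( S )]
{(S)}S => {()}S   [S -> λ]
{()}S => {()}   [S -> λ]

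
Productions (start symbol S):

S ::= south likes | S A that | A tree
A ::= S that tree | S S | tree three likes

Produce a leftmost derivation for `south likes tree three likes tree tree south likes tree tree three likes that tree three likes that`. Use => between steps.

S => S A that   [S ::= S A that]
S A that => S A that A that   [S ::= S A that]
S A that A that => A tree A that A that   [S ::= A tree]
A tree A that A that => S S tree A that A that   [A ::= S S]
S S tree A that A that => A tree S tree A that A that   [S ::= A tree]
A tree S tree A that A that => S S tree S tree A that A that   [A ::= S S]
S S tree S tree A that A that => south likes S tree S tree A that A that   [S ::= south likes]
south likes S tree S tree A that A that => south likes A tree tree S tree A that A that   [S ::= A tree]
south likes A tree tree S tree A that A that => south likes tree three likes tree tree S tree A that A that   [A ::= tree three likes]
south likes tree three likes tree tree S tree A that A that => south likes tree three likes tree tree south likes tree A that A that   [S ::= south likes]
south likes tree three likes tree tree south likes tree A that A that => south likes tree three likes tree tree south likes tree tree three likes that A that   [A ::= tree three likes]
south likes tree three likes tree tree south likes tree tree three likes that A that => south likes tree three likes tree tree south likes tree tree three likes that tree three likes that   [A ::= tree three likes]

S => S A that => S A that A that => A tree A that A that => S S tree A that A that => A tree S tree A that A that => S S tree S tree A that A that => south likes S tree S tree A that A that => south likes A tree tree S tree A that A that => south likes tree three likes tree tree S tree A that A that => south likes tree three likes tree tree south likes tree A that A that => south likes tree three likes tree tree south likes tree tree three likes that A that => south likes tree three likes tree tree south likes tree tree three likes that tree three likes that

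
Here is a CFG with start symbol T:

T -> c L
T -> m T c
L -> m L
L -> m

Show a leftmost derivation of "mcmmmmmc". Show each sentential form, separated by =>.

T => mTc   [T -> m T c]
mTc => mcLc   [T -> c L]
mcLc => mcmLc   [L -> m L]
mcmLc => mcmmLc   [L -> m L]
mcmmLc => mcmmmLc   [L -> m L]
mcmmmLc => mcmmmmLc   [L -> m L]
mcmmmmLc => mcmmmmmc   [L -> m]

T=>mTc=>mcLc=>mcmLc=>mcmmLc=>mcmmmLc=>mcmmmmLc=>mcmmmmmc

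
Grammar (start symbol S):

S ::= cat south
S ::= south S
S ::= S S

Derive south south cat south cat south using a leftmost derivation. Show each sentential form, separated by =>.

S => S S => south S S => south south S S => south south cat south S => south south cat south cat south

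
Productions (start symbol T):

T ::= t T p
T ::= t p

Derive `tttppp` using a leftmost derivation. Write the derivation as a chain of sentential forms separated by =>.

T => tTp   [T ::= t T p]
tTp => ttTpp   [T ::= t T p]
ttTpp => tttppp   [T ::= t p]

T => tTp => ttTpp => tttppp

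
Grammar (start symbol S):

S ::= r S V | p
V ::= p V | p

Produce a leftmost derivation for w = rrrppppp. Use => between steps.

S => rSV   [S ::= r S V]
rSV => rrSVV   [S ::= r S V]
rrSVV => rrrSVVV   [S ::= r S V]
rrrSVVV => rrrpVVV   [S ::= p]
rrrpVVV => rrrppVV   [V ::= p]
rrrppVV => rrrpppV   [V ::= p]
rrrpppV => rrrppppV   [V ::= p V]
rrrppppV => rrrppppp   [V ::= p]

S=>rSV=>rrSVV=>rrrSVVV=>rrrpVVV=>rrrppVV=>rrrpppV=>rrrppppV=>rrrppppp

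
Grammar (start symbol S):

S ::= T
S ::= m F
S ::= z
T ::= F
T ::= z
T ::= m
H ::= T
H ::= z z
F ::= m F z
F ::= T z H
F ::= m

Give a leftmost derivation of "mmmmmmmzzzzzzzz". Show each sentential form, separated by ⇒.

S⇒mF⇒mmFz⇒mmTzHz⇒mmFzHz⇒mmmFzzHz⇒mmmmFzzzHz⇒mmmmmFzzzzHz⇒mmmmmmFzzzzzHz⇒mmmmmmmzzzzzHz⇒mmmmmmmzzzzzzzz

S ⇒ mF   [S ::= m F]
mF ⇒ mmFz   [F ::= m F z]
mmFz ⇒ mmTzHz   [F ::= T z H]
mmTzHz ⇒ mmFzHz   [T ::= F]
mmFzHz ⇒ mmmFzzHz   [F ::= m F z]
mmmFzzHz ⇒ mmmmFzzzHz   [F ::= m F z]
mmmmFzzzHz ⇒ mmmmmFzzzzHz   [F ::= m F z]
mmmmmFzzzzHz ⇒ mmmmmmFzzzzzHz   [F ::= m F z]
mmmmmmFzzzzzHz ⇒ mmmmmmmzzzzzHz   [F ::= m]
mmmmmmmzzzzzHz ⇒ mmmmmmmzzzzzzzz   [H ::= z z]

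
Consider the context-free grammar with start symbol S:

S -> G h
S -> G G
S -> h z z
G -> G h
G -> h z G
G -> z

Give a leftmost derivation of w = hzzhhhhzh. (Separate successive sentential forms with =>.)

S=>GG=>GhG=>GhhG=>GhhhG=>hzGhhhG=>hzGhhhhG=>hzzhhhhG=>hzzhhhhGh=>hzzhhhhzh

S => GG   [S -> G G]
GG => GhG   [G -> G h]
GhG => GhhG   [G -> G h]
GhhG => GhhhG   [G -> G h]
GhhhG => hzGhhhG   [G -> h z G]
hzGhhhG => hzGhhhhG   [G -> G h]
hzGhhhhG => hzzhhhhG   [G -> z]
hzzhhhhG => hzzhhhhGh   [G -> G h]
hzzhhhhGh => hzzhhhhzh   [G -> z]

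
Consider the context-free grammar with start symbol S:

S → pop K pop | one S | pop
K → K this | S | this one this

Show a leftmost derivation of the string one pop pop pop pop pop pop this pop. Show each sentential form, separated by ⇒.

S ⇒ one S   [S → one S]
one S ⇒ one pop K pop   [S → pop K pop]
one pop K pop ⇒ one pop K this pop   [K → K this]
one pop K this pop ⇒ one pop S this pop   [K → S]
one pop S this pop ⇒ one pop pop K pop this pop   [S → pop K pop]
one pop pop K pop this pop ⇒ one pop pop S pop this pop   [K → S]
one pop pop S pop this pop ⇒ one pop pop pop K pop pop this pop   [S → pop K pop]
one pop pop pop K pop pop this pop ⇒ one pop pop pop S pop pop this pop   [K → S]
one pop pop pop S pop pop this pop ⇒ one pop pop pop pop pop pop this pop   [S → pop]

S ⇒ one S ⇒ one pop K pop ⇒ one pop K this pop ⇒ one pop S this pop ⇒ one pop pop K pop this pop ⇒ one pop pop S pop this pop ⇒ one pop pop pop K pop pop this pop ⇒ one pop pop pop S pop pop this pop ⇒ one pop pop pop pop pop pop this pop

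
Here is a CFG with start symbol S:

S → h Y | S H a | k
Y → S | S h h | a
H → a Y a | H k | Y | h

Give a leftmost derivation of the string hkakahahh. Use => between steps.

S => hY => hShh => hSHahh => hSHaHahh => hkHaHahh => hkHkaHahh => hkYkaHahh => hkakaHahh => hkakahahh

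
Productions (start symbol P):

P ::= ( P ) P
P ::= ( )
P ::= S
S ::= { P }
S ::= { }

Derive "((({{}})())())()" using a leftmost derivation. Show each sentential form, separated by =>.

P => (P)P => ((P)P)P => (((P)P)P)P => (((S)P)P)P => ((({P})P)P)P => ((({S})P)P)P => ((({{}})P)P)P => ((({{}})())P)P => ((({{}})())())P => ((({{}})())())()

P => (P)P   [P ::= ( P ) P]
(P)P => ((P)P)P   [P ::= ( P ) P]
((P)P)P => (((P)P)P)P   [P ::= ( P ) P]
(((P)P)P)P => (((S)P)P)P   [P ::= S]
(((S)P)P)P => ((({P})P)P)P   [S ::= { P }]
((({P})P)P)P => ((({S})P)P)P   [P ::= S]
((({S})P)P)P => ((({{}})P)P)P   [S ::= { }]
((({{}})P)P)P => ((({{}})())P)P   [P ::= ( )]
((({{}})())P)P => ((({{}})())())P   [P ::= ( )]
((({{}})())())P => ((({{}})())())()   [P ::= ( )]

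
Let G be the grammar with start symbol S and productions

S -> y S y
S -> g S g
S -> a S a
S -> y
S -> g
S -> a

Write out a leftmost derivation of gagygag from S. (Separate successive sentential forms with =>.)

S => gSg => gaSag => gagSgag => gagygag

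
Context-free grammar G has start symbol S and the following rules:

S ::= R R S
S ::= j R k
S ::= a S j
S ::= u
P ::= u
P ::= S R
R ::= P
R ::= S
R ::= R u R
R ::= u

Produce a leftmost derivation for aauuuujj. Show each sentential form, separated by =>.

S => aSj   [S ::= a S j]
aSj => aaSjj   [S ::= a S j]
aaSjj => aaRRSjj   [S ::= R R S]
aaRRSjj => aaPRSjj   [R ::= P]
aaPRSjj => aaSRRSjj   [P ::= S R]
aaSRRSjj => aauRRSjj   [S ::= u]
aauRRSjj => aauuRSjj   [R ::= u]
aauuRSjj => aauuuSjj   [R ::= u]
aauuuSjj => aauuuujj   [S ::= u]

S=>aSj=>aaSjj=>aaRRSjj=>aaPRSjj=>aaSRRSjj=>aauRRSjj=>aauuRSjj=>aauuuSjj=>aauuuujj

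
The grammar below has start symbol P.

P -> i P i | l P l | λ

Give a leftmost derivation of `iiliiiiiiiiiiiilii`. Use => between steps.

P=>iPi=>iiPii=>iilPlii=>iiliPilii=>iiliiPiilii=>iiliiiPiiilii=>iiliiiiPiiiilii=>iiliiiiiPiiiiilii=>iiliiiiiiPiiiiiilii=>iiliiiiiiiiiiiilii

P => iPi   [P -> i P i]
iPi => iiPii   [P -> i P i]
iiPii => iilPlii   [P -> l P l]
iilPlii => iiliPilii   [P -> i P i]
iiliPilii => iiliiPiilii   [P -> i P i]
iiliiPiilii => iiliiiPiiilii   [P -> i P i]
iiliiiPiiilii => iiliiiiPiiiilii   [P -> i P i]
iiliiiiPiiiilii => iiliiiiiPiiiiilii   [P -> i P i]
iiliiiiiPiiiiilii => iiliiiiiiPiiiiiilii   [P -> i P i]
iiliiiiiiPiiiiiilii => iiliiiiiiiiiiiilii   [P -> λ]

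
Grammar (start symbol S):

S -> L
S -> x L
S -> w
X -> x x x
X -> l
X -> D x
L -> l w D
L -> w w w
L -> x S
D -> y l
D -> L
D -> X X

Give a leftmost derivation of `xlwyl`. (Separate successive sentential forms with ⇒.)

S ⇒ L   [S -> L]
L ⇒ xS   [L -> x S]
xS ⇒ xL   [S -> L]
xL ⇒ xlwD   [L -> l w D]
xlwD ⇒ xlwyl   [D -> y l]

S⇒L⇒xS⇒xL⇒xlwD⇒xlwyl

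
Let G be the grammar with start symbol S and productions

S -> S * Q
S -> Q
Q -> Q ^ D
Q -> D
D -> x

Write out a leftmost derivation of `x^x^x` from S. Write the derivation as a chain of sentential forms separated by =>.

S => Q   [S -> Q]
Q => Q^D   [Q -> Q ^ D]
Q^D => Q^D^D   [Q -> Q ^ D]
Q^D^D => D^D^D   [Q -> D]
D^D^D => x^D^D   [D -> x]
x^D^D => x^x^D   [D -> x]
x^x^D => x^x^x   [D -> x]

S => Q => Q^D => Q^D^D => D^D^D => x^D^D => x^x^D => x^x^x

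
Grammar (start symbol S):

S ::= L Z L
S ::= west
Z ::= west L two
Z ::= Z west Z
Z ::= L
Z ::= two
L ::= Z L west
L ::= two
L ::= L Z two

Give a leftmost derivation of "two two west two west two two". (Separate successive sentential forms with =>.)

S => L Z L   [S ::= L Z L]
L Z L => Z L west Z L   [L ::= Z L west]
Z L west Z L => L L west Z L   [Z ::= L]
L L west Z L => Z L west L west Z L   [L ::= Z L west]
Z L west L west Z L => two L west L west Z L   [Z ::= two]
two L west L west Z L => two two west L west Z L   [L ::= two]
two two west L west Z L => two two west two west Z L   [L ::= two]
two two west two west Z L => two two west two west two L   [Z ::= two]
two two west two west two L => two two west two west two two   [L ::= two]

S => L Z L => Z L west Z L => L L west Z L => Z L west L west Z L => two L west L west Z L => two two west L west Z L => two two west two west Z L => two two west two west two L => two two west two west two two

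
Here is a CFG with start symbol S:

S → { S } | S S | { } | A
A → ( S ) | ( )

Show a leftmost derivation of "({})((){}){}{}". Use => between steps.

S => SS   [S → S S]
SS => SSS   [S → S S]
SSS => ASS   [S → A]
ASS => (S)SS   [A → ( S )]
(S)SS => ({})SS   [S → { }]
({})SS => ({})SSS   [S → S S]
({})SSS => ({})ASS   [S → A]
({})ASS => ({})(S)SS   [A → ( S )]
({})(S)SS => ({})(SS)SS   [S → S S]
({})(SS)SS => ({})(AS)SS   [S → A]
({})(AS)SS => ({})(()S)SS   [A → ( )]
({})(()S)SS => ({})((){})SS   [S → { }]
({})((){})SS => ({})((){}){}S   [S → { }]
({})((){}){}S => ({})((){}){}{}   [S → { }]

S => SS => SSS => ASS => (S)SS => ({})SS => ({})SSS => ({})ASS => ({})(S)SS => ({})(SS)SS => ({})(AS)SS => ({})(()S)SS => ({})((){})SS => ({})((){}){}S => ({})((){}){}{}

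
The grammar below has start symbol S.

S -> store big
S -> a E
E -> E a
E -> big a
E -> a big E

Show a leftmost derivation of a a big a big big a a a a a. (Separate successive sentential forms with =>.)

S => a E => a E a => a E a a => a a big E a a => a a big a big E a a => a a big a big E a a a => a a big a big E a a a a => a a big a big big a a a a a

S => a E   [S -> a E]
a E => a E a   [E -> E a]
a E a => a E a a   [E -> E a]
a E a a => a a big E a a   [E -> a big E]
a a big E a a => a a big a big E a a   [E -> a big E]
a a big a big E a a => a a big a big E a a a   [E -> E a]
a a big a big E a a a => a a big a big E a a a a   [E -> E a]
a a big a big E a a a a => a a big a big big a a a a a   [E -> big a]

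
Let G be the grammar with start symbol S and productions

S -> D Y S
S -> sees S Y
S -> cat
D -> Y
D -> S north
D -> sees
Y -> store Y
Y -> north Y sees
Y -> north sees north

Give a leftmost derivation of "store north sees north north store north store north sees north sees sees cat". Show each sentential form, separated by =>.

S => D Y S   [S -> D Y S]
D Y S => Y Y S   [D -> Y]
Y Y S => store Y Y S   [Y -> store Y]
store Y Y S => store north sees north Y S   [Y -> north sees north]
store north sees north Y S => store north sees north north Y sees S   [Y -> north Y sees]
store north sees north north Y sees S => store north sees north north store Y sees S   [Y -> store Y]
store north sees north north store Y sees S => store north sees north north store north Y sees sees S   [Y -> north Y sees]
store north sees north north store north Y sees sees S => store north sees north north store north store Y sees sees S   [Y -> store Y]
store north sees north north store north store Y sees sees S => store north sees north north store north store north sees north sees sees S   [Y -> north sees north]
store north sees north north store north store north sees north sees sees S => store north sees north north store north store north sees north sees sees cat   [S -> cat]

S => D Y S => Y Y S => store Y Y S => store north sees north Y S => store north sees north north Y sees S => store north sees north north store Y sees S => store north sees north north store north Y sees sees S => store north sees north north store north store Y sees sees S => store north sees north north store north store north sees north sees sees S => store north sees north north store north store north sees north sees sees cat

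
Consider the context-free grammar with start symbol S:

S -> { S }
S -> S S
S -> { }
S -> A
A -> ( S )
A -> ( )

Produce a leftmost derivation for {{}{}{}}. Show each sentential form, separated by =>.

S => {S}   [S -> { S }]
{S} => {SS}   [S -> S S]
{SS} => {SSS}   [S -> S S]
{SSS} => {{}SS}   [S -> { }]
{{}SS} => {{}{}S}   [S -> { }]
{{}{}S} => {{}{}{}}   [S -> { }]

S => {S} => {SS} => {SSS} => {{}SS} => {{}{}S} => {{}{}{}}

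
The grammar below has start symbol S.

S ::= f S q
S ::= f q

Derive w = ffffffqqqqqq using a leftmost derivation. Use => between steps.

S => fSq => ffSqq => fffSqqq => ffffSqqqq => fffffSqqqqq => ffffffqqqqqq

S => fSq   [S ::= f S q]
fSq => ffSqq   [S ::= f S q]
ffSqq => fffSqqq   [S ::= f S q]
fffSqqq => ffffSqqqq   [S ::= f S q]
ffffSqqqq => fffffSqqqqq   [S ::= f S q]
fffffSqqqqq => ffffffqqqqqq   [S ::= f q]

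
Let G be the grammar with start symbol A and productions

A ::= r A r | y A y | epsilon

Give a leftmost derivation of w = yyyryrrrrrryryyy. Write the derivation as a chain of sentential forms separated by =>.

A=>yAy=>yyAyy=>yyyAyyy=>yyyrAryyy=>yyyryAyryyy=>yyyryrAryryyy=>yyyryrrArryryyy=>yyyryrrrArrryryyy=>yyyryrrrrrryryyy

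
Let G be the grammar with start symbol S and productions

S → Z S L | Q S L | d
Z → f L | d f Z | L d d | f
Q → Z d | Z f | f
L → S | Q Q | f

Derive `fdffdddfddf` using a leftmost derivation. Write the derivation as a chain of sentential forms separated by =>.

S => QSL => ZdSL => fLdSL => fSdSL => fZSLdSL => fdfZSLdSL => fdfLddSLdSL => fdffddSLdSL => fdffdddLdSL => fdffdddfdSL => fdffdddfddL => fdffdddfddf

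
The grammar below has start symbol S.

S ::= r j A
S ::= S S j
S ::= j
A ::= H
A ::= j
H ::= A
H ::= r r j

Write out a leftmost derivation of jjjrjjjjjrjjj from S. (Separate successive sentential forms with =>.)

S => SSj   [S ::= S S j]
SSj => SSjSj   [S ::= S S j]
SSjSj => jSjSj   [S ::= j]
jSjSj => jSSjjSj   [S ::= S S j]
jSSjjSj => jjSjjSj   [S ::= j]
jjSjjSj => jjSSjjjSj   [S ::= S S j]
jjSSjjjSj => jjjSjjjSj   [S ::= j]
jjjSjjjSj => jjjrjAjjjSj   [S ::= r j A]
jjjrjAjjjSj => jjjrjjjjjSj   [A ::= j]
jjjrjjjjjSj => jjjrjjjjjrjAj   [S ::= r j A]
jjjrjjjjjrjAj => jjjrjjjjjrjjj   [A ::= j]

S => SSj => SSjSj => jSjSj => jSSjjSj => jjSjjSj => jjSSjjjSj => jjjSjjjSj => jjjrjAjjjSj => jjjrjjjjjSj => jjjrjjjjjrjAj => jjjrjjjjjrjjj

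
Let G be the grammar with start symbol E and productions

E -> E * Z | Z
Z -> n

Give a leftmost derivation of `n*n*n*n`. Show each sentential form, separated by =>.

E => E*Z   [E -> E * Z]
E*Z => E*Z*Z   [E -> E * Z]
E*Z*Z => E*Z*Z*Z   [E -> E * Z]
E*Z*Z*Z => Z*Z*Z*Z   [E -> Z]
Z*Z*Z*Z => n*Z*Z*Z   [Z -> n]
n*Z*Z*Z => n*n*Z*Z   [Z -> n]
n*n*Z*Z => n*n*n*Z   [Z -> n]
n*n*n*Z => n*n*n*n   [Z -> n]

E => E*Z => E*Z*Z => E*Z*Z*Z => Z*Z*Z*Z => n*Z*Z*Z => n*n*Z*Z => n*n*n*Z => n*n*n*n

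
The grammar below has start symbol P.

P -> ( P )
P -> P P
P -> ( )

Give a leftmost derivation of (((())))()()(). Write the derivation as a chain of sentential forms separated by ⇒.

P ⇒ PP   [P -> P P]
PP ⇒ PPP   [P -> P P]
PPP ⇒ PPPP   [P -> P P]
PPPP ⇒ (P)PPP   [P -> ( P )]
(P)PPP ⇒ ((P))PPP   [P -> ( P )]
((P))PPP ⇒ (((P)))PPP   [P -> ( P )]
(((P)))PPP ⇒ (((())))PPP   [P -> ( )]
(((())))PPP ⇒ (((())))()PP   [P -> ( )]
(((())))()PP ⇒ (((())))()()P   [P -> ( )]
(((())))()()P ⇒ (((())))()()()   [P -> ( )]

P ⇒ PP ⇒ PPP ⇒ PPPP ⇒ (P)PPP ⇒ ((P))PPP ⇒ (((P)))PPP ⇒ (((())))PPP ⇒ (((())))()PP ⇒ (((())))()()P ⇒ (((())))()()()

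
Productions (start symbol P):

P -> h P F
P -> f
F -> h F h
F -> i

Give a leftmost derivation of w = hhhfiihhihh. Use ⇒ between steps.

P ⇒ hPF ⇒ hhPFF ⇒ hhhPFFF ⇒ hhhfFFF ⇒ hhhfiFF ⇒ hhhfiiF ⇒ hhhfiihFh ⇒ hhhfiihhFhh ⇒ hhhfiihhihh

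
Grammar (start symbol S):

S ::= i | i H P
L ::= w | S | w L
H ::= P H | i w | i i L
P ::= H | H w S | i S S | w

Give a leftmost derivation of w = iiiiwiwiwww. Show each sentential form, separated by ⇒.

S⇒iHP⇒iiiLP⇒iiiSP⇒iiiiHPP⇒iiiiPHPP⇒iiiiHHPP⇒iiiiPHHPP⇒iiiiwHHPP⇒iiiiwiwHPP⇒iiiiwiwiwPP⇒iiiiwiwiwwP⇒iiiiwiwiwww

S ⇒ iHP   [S ::= i H P]
iHP ⇒ iiiLP   [H ::= i i L]
iiiLP ⇒ iiiSP   [L ::= S]
iiiSP ⇒ iiiiHPP   [S ::= i H P]
iiiiHPP ⇒ iiiiPHPP   [H ::= P H]
iiiiPHPP ⇒ iiiiHHPP   [P ::= H]
iiiiHHPP ⇒ iiiiPHHPP   [H ::= P H]
iiiiPHHPP ⇒ iiiiwHHPP   [P ::= w]
iiiiwHHPP ⇒ iiiiwiwHPP   [H ::= i w]
iiiiwiwHPP ⇒ iiiiwiwiwPP   [H ::= i w]
iiiiwiwiwPP ⇒ iiiiwiwiwwP   [P ::= w]
iiiiwiwiwwP ⇒ iiiiwiwiwww   [P ::= w]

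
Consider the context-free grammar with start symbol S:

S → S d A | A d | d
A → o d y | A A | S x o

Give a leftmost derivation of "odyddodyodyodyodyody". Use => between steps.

S => SdA => AddA => odyddA => odyddAA => odyddodyA => odyddodyAA => odyddodyAAA => odyddodyodyAA => odyddodyodyodyA => odyddodyodyodyAA => odyddodyodyodyodyA => odyddodyodyodyodyody

S => SdA   [S → S d A]
SdA => AddA   [S → A d]
AddA => odyddA   [A → o d y]
odyddA => odyddAA   [A → A A]
odyddAA => odyddodyA   [A → o d y]
odyddodyA => odyddodyAA   [A → A A]
odyddodyAA => odyddodyAAA   [A → A A]
odyddodyAAA => odyddodyodyAA   [A → o d y]
odyddodyodyAA => odyddodyodyodyA   [A → o d y]
odyddodyodyodyA => odyddodyodyodyAA   [A → A A]
odyddodyodyodyAA => odyddodyodyodyodyA   [A → o d y]
odyddodyodyodyodyA => odyddodyodyodyodyody   [A → o d y]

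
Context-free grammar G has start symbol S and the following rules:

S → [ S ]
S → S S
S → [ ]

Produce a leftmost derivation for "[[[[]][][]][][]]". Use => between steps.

S=>[S]=>[SS]=>[SSS]=>[[S]SS]=>[[SS]SS]=>[[SSS]SS]=>[[[S]SS]SS]=>[[[[]]SS]SS]=>[[[[]][]S]SS]=>[[[[]][][]]SS]=>[[[[]][][]][]S]=>[[[[]][][]][][]]

S => [S]   [S → [ S ]]
[S] => [SS]   [S → S S]
[SS] => [SSS]   [S → S S]
[SSS] => [[S]SS]   [S → [ S ]]
[[S]SS] => [[SS]SS]   [S → S S]
[[SS]SS] => [[SSS]SS]   [S → S S]
[[SSS]SS] => [[[S]SS]SS]   [S → [ S ]]
[[[S]SS]SS] => [[[[]]SS]SS]   [S → [ ]]
[[[[]]SS]SS] => [[[[]][]S]SS]   [S → [ ]]
[[[[]][]S]SS] => [[[[]][][]]SS]   [S → [ ]]
[[[[]][][]]SS] => [[[[]][][]][]S]   [S → [ ]]
[[[[]][][]][]S] => [[[[]][][]][][]]   [S → [ ]]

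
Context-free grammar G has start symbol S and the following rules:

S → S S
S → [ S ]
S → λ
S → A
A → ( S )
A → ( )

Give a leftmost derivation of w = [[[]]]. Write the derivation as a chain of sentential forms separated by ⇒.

S ⇒ SS ⇒ [S]S ⇒ [[S]]S ⇒ [[[S]]]S ⇒ [[[]]]S ⇒ [[[]]]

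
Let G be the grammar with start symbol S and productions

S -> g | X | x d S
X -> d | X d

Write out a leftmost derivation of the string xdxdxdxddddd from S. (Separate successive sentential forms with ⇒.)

S ⇒ xdS ⇒ xdxdS ⇒ xdxdxdS ⇒ xdxdxdxdS ⇒ xdxdxdxdX ⇒ xdxdxdxdXd ⇒ xdxdxdxdXdd ⇒ xdxdxdxdXddd ⇒ xdxdxdxddddd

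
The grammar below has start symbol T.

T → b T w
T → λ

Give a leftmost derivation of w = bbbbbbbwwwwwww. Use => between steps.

T => bTw => bbTww => bbbTwww => bbbbTwwww => bbbbbTwwwww => bbbbbbTwwwwww => bbbbbbbTwwwwwww => bbbbbbbwwwwwww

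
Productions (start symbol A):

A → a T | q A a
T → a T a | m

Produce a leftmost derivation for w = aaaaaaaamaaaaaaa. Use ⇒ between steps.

A ⇒ aT ⇒ aaTa ⇒ aaaTaa ⇒ aaaaTaaa ⇒ aaaaaTaaaa ⇒ aaaaaaTaaaaa ⇒ aaaaaaaTaaaaaa ⇒ aaaaaaaaTaaaaaaa ⇒ aaaaaaaamaaaaaaa

A ⇒ aT   [A → a T]
aT ⇒ aaTa   [T → a T a]
aaTa ⇒ aaaTaa   [T → a T a]
aaaTaa ⇒ aaaaTaaa   [T → a T a]
aaaaTaaa ⇒ aaaaaTaaaa   [T → a T a]
aaaaaTaaaa ⇒ aaaaaaTaaaaa   [T → a T a]
aaaaaaTaaaaa ⇒ aaaaaaaTaaaaaa   [T → a T a]
aaaaaaaTaaaaaa ⇒ aaaaaaaaTaaaaaaa   [T → a T a]
aaaaaaaaTaaaaaaa ⇒ aaaaaaaamaaaaaaa   [T → m]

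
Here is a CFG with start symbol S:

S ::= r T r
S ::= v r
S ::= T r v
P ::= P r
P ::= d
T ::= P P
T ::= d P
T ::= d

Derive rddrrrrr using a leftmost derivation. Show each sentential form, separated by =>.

S => rTr   [S ::= r T r]
rTr => rPPr   [T ::= P P]
rPPr => rdPr   [P ::= d]
rdPr => rdPrr   [P ::= P r]
rdPrr => rdPrrr   [P ::= P r]
rdPrrr => rdPrrrr   [P ::= P r]
rdPrrrr => rdPrrrrr   [P ::= P r]
rdPrrrrr => rddrrrrr   [P ::= d]

S => rTr => rPPr => rdPr => rdPrr => rdPrrr => rdPrrrr => rdPrrrrr => rddrrrrr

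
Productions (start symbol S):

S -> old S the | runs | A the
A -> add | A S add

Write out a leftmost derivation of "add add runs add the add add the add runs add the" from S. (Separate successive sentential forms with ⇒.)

S ⇒ A the ⇒ A S add the ⇒ A S add S add the ⇒ A S add S add S add the ⇒ add S add S add S add the ⇒ add A the add S add S add the ⇒ add A S add the add S add S add the ⇒ add add S add the add S add S add the ⇒ add add runs add the add S add S add the ⇒ add add runs add the add A the add S add the ⇒ add add runs add the add add the add S add the ⇒ add add runs add the add add the add runs add the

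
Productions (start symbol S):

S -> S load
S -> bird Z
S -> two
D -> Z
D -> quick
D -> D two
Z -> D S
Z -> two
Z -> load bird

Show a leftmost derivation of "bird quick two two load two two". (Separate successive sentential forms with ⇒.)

S ⇒ bird Z   [S -> bird Z]
bird Z ⇒ bird D S   [Z -> D S]
bird D S ⇒ bird D two S   [D -> D two]
bird D two S ⇒ bird Z two S   [D -> Z]
bird Z two S ⇒ bird D S two S   [Z -> D S]
bird D S two S ⇒ bird D two S two S   [D -> D two]
bird D two S two S ⇒ bird quick two S two S   [D -> quick]
bird quick two S two S ⇒ bird quick two S load two S   [S -> S load]
bird quick two S load two S ⇒ bird quick two two load two S   [S -> two]
bird quick two two load two S ⇒ bird quick two two load two two   [S -> two]

S ⇒ bird Z ⇒ bird D S ⇒ bird D two S ⇒ bird Z two S ⇒ bird D S two S ⇒ bird D two S two S ⇒ bird quick two S two S ⇒ bird quick two S load two S ⇒ bird quick two two load two S ⇒ bird quick two two load two two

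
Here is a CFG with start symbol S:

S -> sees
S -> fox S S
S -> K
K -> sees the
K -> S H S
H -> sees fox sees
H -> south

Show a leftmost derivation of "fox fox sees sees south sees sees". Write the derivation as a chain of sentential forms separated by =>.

S => fox S S => fox fox S S S => fox fox sees S S => fox fox sees K S => fox fox sees S H S S => fox fox sees sees H S S => fox fox sees sees south S S => fox fox sees sees south sees S => fox fox sees sees south sees sees

S => fox S S   [S -> fox S S]
fox S S => fox fox S S S   [S -> fox S S]
fox fox S S S => fox fox sees S S   [S -> sees]
fox fox sees S S => fox fox sees K S   [S -> K]
fox fox sees K S => fox fox sees S H S S   [K -> S H S]
fox fox sees S H S S => fox fox sees sees H S S   [S -> sees]
fox fox sees sees H S S => fox fox sees sees south S S   [H -> south]
fox fox sees sees south S S => fox fox sees sees south sees S   [S -> sees]
fox fox sees sees south sees S => fox fox sees sees south sees sees   [S -> sees]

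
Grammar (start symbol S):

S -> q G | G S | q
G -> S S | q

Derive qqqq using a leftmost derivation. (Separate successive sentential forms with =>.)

S => GS   [S -> G S]
GS => SSS   [G -> S S]
SSS => qSS   [S -> q]
qSS => qqS   [S -> q]
qqS => qqqG   [S -> q G]
qqqG => qqqq   [G -> q]

S => GS => SSS => qSS => qqS => qqqG => qqqq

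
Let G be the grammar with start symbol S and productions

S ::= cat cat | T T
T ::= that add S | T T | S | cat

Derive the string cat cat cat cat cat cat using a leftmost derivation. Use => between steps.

S => T T   [S ::= T T]
T T => S T   [T ::= S]
S T => cat cat T   [S ::= cat cat]
cat cat T => cat cat T T   [T ::= T T]
cat cat T T => cat cat T T T   [T ::= T T]
cat cat T T T => cat cat S T T   [T ::= S]
cat cat S T T => cat cat cat cat T T   [S ::= cat cat]
cat cat cat cat T T => cat cat cat cat cat T   [T ::= cat]
cat cat cat cat cat T => cat cat cat cat cat cat   [T ::= cat]

S => T T => S T => cat cat T => cat cat T T => cat cat T T T => cat cat S T T => cat cat cat cat T T => cat cat cat cat cat T => cat cat cat cat cat cat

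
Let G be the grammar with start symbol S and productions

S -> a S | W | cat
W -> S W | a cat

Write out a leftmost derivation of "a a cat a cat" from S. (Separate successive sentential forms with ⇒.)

S ⇒ W   [S -> W]
W ⇒ S W   [W -> S W]
S W ⇒ a S W   [S -> a S]
a S W ⇒ a W W   [S -> W]
a W W ⇒ a a cat W   [W -> a cat]
a a cat W ⇒ a a cat a cat   [W -> a cat]

S ⇒ W ⇒ S W ⇒ a S W ⇒ a W W ⇒ a a cat W ⇒ a a cat a cat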